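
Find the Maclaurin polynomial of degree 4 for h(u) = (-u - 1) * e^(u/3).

Distribute the polynomial across the series and collect like powers.

-13*u^4/1944 - 5*u^3/81 - 7*u^2/18 - 4*u/3 - 1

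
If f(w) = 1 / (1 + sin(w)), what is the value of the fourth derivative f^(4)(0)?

16

Write 1/(1+u) = 1 - u + u^2 - u^3 + ... and substitute the series for u.
From the series, [w^4] f = 2/3; multiply by 4! = 24 to get 16.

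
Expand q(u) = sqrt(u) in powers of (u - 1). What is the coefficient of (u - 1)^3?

q(1) = 1
q′(1) = 1/2
q′′(1) = -1/4
q′′′(1) = 3/8
So c_3 = q′′′(1)/3! = 1/16.

1/16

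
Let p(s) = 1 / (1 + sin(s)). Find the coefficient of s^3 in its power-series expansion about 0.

Use the geometric series for the reciprocal, then substitute.
p(0) = 1
p′(0) = -1
p′′(0) = 2
p′′′(0) = -5
Then c_k = p^(k)(0)/k! gives each Taylor coefficient.

-5/6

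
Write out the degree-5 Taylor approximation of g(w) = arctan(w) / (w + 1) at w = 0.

13*w^5/15 - 2*w^4/3 + 2*w^3/3 - w^2 + w

Multiply the numerator's expansion by the denominator's geometric series.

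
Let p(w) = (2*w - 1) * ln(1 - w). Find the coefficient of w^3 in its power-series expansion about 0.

-2/3

Shift and add copies of the series according to the polynomial's terms.
p(0) = 0
p′(0) = 1
p′′(0) = -3
p′′′(0) = -4
So c_3 = p′′′(0)/3! = -2/3.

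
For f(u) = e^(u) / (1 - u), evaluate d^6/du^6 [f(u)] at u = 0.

Use 1/(1 - r) = Σ r^k on the denominator, then take the Cauchy product.
From the series, [u^6] f = 1957/720; multiply by 6! = 720 to get 1957.

1957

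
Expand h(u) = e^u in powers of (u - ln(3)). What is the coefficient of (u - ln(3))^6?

1/240

Compute the successive derivatives at the expansion point and divide by k!.
h(ln(3)) = 3
h′(ln(3)) = 3
h′′(ln(3)) = 3
h′′′(ln(3)) = 3
h^(4)(ln(3)) = 3
h^(5)(ln(3)) = 3
h^(6)(ln(3)) = 3
So c_6 = h^(6)(ln(3))/6! = 1/240.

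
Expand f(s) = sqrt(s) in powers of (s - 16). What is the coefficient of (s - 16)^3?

1/16384

[(s - 16)^0] = 4;  [(s - 16)^1] = 1/8;  [(s - 16)^2] = -1/512;  [(s - 16)^3] = 1/16384.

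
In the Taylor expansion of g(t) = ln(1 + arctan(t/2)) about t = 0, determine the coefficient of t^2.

-1/8

Plug the Maclaurin series of the inner function into that of the outer and collect terms.
[t^0] = 0;  [t^1] = 1/2;  [t^2] = -1/8.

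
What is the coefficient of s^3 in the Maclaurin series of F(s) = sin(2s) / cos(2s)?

Write the quotient as an unknown series and match coefficients against numerator = denominator · series.
F(0) = 0
F′(0) = 2
F′′(0) = 0
F′′′(0) = 16
So c_3 = F′′′(0)/3! = 8/3.

8/3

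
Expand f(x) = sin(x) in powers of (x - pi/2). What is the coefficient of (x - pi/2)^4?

1/24

f(pi/2) = 1
f′(pi/2) = 0
f′′(pi/2) = -1
f′′′(pi/2) = 0
f^(4)(pi/2) = 1
Then c_k = f^(k)(pi/2)/k! gives each Taylor coefficient.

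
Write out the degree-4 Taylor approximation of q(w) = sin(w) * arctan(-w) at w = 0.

w^4/2 - w^2

Take the Cauchy product of the two expansions.
[w^0] = 0;  [w^1] = 0;  [w^2] = -1;  [w^3] = 0;  [w^4] = 1/2.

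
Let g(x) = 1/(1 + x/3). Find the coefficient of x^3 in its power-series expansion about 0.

-1/27

g(0) = 1
g′(0) = -1/3
g′′(0) = 2/9
g′′′(0) = -2/9
So c_3 = g′′′(0)/3! = -1/27.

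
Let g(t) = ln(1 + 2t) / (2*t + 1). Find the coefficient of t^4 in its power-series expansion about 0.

Use 1/(1 - r) = Σ r^k on the denominator, then take the Cauchy product.
g(0) = 0
g′(0) = 2
g′′(0) = -12
g′′′(0) = 88
g^(4)(0) = -800
So c_4 = g^(4)(0)/4! = -100/3.

-100/3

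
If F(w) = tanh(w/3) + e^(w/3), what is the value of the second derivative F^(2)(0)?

Combine the two series term by term.
From the series, [w^2] F = 1/18; multiply by 2! = 2 to get 1/9.

1/9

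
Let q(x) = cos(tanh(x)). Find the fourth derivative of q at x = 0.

Plug the Maclaurin series of the inner function into that of the outer and collect terms.
The coefficient of x^4 in the expansion is 3/8, so q^(4)(0) = 4! * (3/8) = 9.

9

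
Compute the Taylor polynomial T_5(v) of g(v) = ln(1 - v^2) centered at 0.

-v^4/2 - v^2

g(0) = 0
g′(0) = 0
g′′(0) = -2
g′′′(0) = 0
g^(4)(0) = -12
g^(5)(0) = 0
Then c_k = g^(k)(0)/k! gives each Taylor coefficient.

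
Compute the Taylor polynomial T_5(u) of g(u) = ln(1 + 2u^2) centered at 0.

Apply the Taylor formula c_k = f^(k)(a)/k!.
[u^0] = 0;  [u^1] = 0;  [u^2] = 2;  [u^3] = 0;  [u^4] = -2;  [u^5] = 0.

-2*u^4 + 2*u^2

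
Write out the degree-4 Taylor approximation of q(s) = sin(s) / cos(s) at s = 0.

Write the quotient as an unknown series and match coefficients against numerator = denominator · series.
q(0) = 0
q′(0) = 1
q′′(0) = 0
q′′′(0) = 2
q^(4)(0) = 0

s^3/3 + s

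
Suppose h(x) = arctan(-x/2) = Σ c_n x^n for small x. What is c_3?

1/24

h(0) = 0
h′(0) = -1/2
h′′(0) = 0
h′′′(0) = 1/4
So c_3 = h′′′(0)/3! = 1/24.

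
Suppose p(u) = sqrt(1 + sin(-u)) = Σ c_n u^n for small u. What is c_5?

-1/3840

Plug the Maclaurin series of the inner function into that of the outer and collect terms.
p(0) = 1
p′(0) = -1/2
p′′(0) = -1/4
p′′′(0) = 1/8
p^(4)(0) = 1/16
p^(5)(0) = -1/32
So c_5 = p^(5)(0)/5! = -1/3840.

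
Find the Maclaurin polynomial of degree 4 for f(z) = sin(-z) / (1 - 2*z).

-23*z^4/3 - 23*z^3/6 - 2*z^2 - z

Use 1/(1 - r) = Σ r^k on the denominator, then take the Cauchy product.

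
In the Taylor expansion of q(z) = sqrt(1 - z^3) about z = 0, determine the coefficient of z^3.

[z^0] = 1;  [z^1] = 0;  [z^2] = 0;  [z^3] = -1/2.

-1/2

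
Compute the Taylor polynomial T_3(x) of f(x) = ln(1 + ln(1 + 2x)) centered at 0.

28*x^3/3 - 4*x^2 + 2*x

Compose series: expand the inner function first, then feed it into the outer expansion.
f(0) = 0
f′(0) = 2
f′′(0) = -8
f′′′(0) = 56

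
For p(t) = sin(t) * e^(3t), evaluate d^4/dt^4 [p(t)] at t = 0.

96

Write out both Maclaurin series and multiply, keeping only the needed powers.
From the series, [t^4] p = 4; multiply by 4! = 24 to get 96.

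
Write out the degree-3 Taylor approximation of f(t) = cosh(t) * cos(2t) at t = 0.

Take the Cauchy product of the two expansions.
f(0) = 1
f′(0) = 0
f′′(0) = -3
f′′′(0) = 0

1 - 3*t^2/2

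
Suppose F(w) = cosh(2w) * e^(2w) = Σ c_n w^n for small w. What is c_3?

16/3

Multiply the two series term by term and collect like powers.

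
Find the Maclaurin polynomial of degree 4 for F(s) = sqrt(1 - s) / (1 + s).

179*s^4/128 - 23*s^3/16 + 11*s^2/8 - 3*s/2 + 1

Multiply the two series term by term and collect like powers.
F(0) = 1
F′(0) = -3/2
F′′(0) = 11/4
F′′′(0) = -69/8
F^(4)(0) = 537/16
The Taylor polynomial is Σ F^(k)(0)/k! · s^k.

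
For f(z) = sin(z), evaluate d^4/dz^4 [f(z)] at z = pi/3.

sqrt(3)/2

The coefficient of (z - pi/3)^4 in the expansion is sqrt(3)/48, so f^(4)(pi/3) = 4! * (sqrt(3)/48) = sqrt(3)/2.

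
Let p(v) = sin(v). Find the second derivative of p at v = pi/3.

The coefficient of (v - pi/3)^2 in the expansion is -sqrt(3)/4, so p′′(pi/3) = 2! * (-sqrt(3)/4) = -sqrt(3)/2.

-sqrt(3)/2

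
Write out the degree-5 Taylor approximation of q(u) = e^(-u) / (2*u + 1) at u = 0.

-6331*u^5/120 + 211*u^4/8 - 79*u^3/6 + 13*u^2/2 - 3*u + 1

Multiply the numerator's expansion by the denominator's geometric series.
q(0) = 1
q′(0) = -3
q′′(0) = 13
q′′′(0) = -79
q^(4)(0) = 633
q^(5)(0) = -6331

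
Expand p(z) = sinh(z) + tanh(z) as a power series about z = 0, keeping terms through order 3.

Combine the two series term by term.
p(0) = 0
p′(0) = 2
p′′(0) = 0
p′′′(0) = -1
The Taylor polynomial is Σ p^(k)(0)/k! · z^k.

-z^3/6 + 2*z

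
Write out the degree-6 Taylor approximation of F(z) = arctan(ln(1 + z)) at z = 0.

Let u equal the inner series; expand the outer function in u and truncate.
[z^0] = 0;  [z^1] = 1;  [z^2] = -1/2;  [z^3] = 0;  [z^4] = 1/4;  [z^5] = -11/60;  [z^6] = -1/24.

-z^6/24 - 11*z^5/60 + z^4/4 - z^2/2 + z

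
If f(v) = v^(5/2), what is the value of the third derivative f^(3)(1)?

From the series, [(v - 1)^3] f = 5/16; multiply by 3! = 6 to get 15/8.

15/8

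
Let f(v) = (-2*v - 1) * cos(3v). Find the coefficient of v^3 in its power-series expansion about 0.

Shift and add copies of the series according to the polynomial's terms.
f(0) = -1
f′(0) = -2
f′′(0) = 9
f′′′(0) = 54
So c_3 = f′′′(0)/3! = 9.

9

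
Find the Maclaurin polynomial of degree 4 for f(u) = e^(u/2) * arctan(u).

-7*u^4/48 - 5*u^3/24 + u^2/2 + u

Write out both Maclaurin series and multiply, keeping only the needed powers.
[u^0] = 0;  [u^1] = 1;  [u^2] = 1/2;  [u^3] = -5/24;  [u^4] = -7/48.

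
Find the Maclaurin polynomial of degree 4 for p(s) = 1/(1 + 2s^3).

[s^0] = 1;  [s^1] = 0;  [s^2] = 0;  [s^3] = -2;  [s^4] = 0.

1 - 2*s^3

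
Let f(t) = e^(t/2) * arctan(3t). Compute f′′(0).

3

Write out both Maclaurin series and multiply, keeping only the needed powers.
From the series, [t^2] f = 3/2; multiply by 2! = 2 to get 3.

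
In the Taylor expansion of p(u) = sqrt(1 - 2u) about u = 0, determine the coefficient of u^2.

Compute the successive derivatives at the expansion point and divide by k!.
p(0) = 1
p′(0) = -1
p′′(0) = -1
So c_2 = p′′(0)/2! = -1/2.

-1/2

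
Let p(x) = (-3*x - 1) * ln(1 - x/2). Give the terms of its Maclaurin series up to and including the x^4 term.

Distribute the polynomial across the series and collect like powers.

9*x^4/64 + 5*x^3/12 + 13*x^2/8 + x/2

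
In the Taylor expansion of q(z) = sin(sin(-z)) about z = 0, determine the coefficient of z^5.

Plug the Maclaurin series of the inner function into that of the outer and collect terms.
q(0) = 0
q′(0) = -1
q′′(0) = 0
q′′′(0) = 2
q^(4)(0) = 0
q^(5)(0) = -12
So c_5 = q^(5)(0)/5! = -1/10.

-1/10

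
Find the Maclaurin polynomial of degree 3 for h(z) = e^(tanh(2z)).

Plug the Maclaurin series of the inner function into that of the outer and collect terms.
h(0) = 1
h′(0) = 2
h′′(0) = 4
h′′′(0) = -8

-4*z^3/3 + 2*z^2 + 2*z + 1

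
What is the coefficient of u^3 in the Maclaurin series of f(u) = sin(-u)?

c_3 = f′′′(0)/3! = 1/6.

1/6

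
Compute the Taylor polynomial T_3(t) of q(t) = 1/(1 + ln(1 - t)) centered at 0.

7*t^3/3 + 3*t^2/2 + t + 1

Let u equal the inner series; expand the outer function in u and truncate.
q(0) = 1
q′(0) = 1
q′′(0) = 3
q′′′(0) = 14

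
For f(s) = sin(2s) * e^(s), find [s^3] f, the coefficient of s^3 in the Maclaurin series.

-1/3

Expand each factor separately, then convolve coefficients.
f(0) = 0
f′(0) = 2
f′′(0) = 4
f′′′(0) = -2
Then c_k = f^(k)(0)/k! gives each Taylor coefficient.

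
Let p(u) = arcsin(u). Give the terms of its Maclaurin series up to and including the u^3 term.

Differentiate repeatedly and evaluate at the center.

u^3/6 + u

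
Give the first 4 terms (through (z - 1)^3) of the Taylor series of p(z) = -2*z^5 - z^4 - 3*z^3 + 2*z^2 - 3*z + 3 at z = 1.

-27*(z - 1)^3 - 33*(z - 1)^2 - 22*(z - 1) - 4

Compute the successive derivatives at the expansion point and divide by k!.
p(1) = -4
p′(1) = -22
p′′(1) = -66
p′′′(1) = -162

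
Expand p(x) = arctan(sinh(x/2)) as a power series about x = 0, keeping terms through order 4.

Compose series: expand the inner function first, then feed it into the outer expansion.

-x^3/48 + x/2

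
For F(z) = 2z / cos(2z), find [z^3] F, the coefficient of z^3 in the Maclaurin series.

4

Write the quotient as an unknown series and match coefficients against numerator = denominator · series.
F(0) = 0
F′(0) = 2
F′′(0) = 0
F′′′(0) = 24
So c_3 = F′′′(0)/3! = 4.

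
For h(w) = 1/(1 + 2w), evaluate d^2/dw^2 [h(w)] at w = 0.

From the series, [w^2] h = 4; multiply by 2! = 2 to get 8.

8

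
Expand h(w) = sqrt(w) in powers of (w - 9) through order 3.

h(9) = 3
h′(9) = 1/6
h′′(9) = -1/108
h′′′(9) = 1/648

(w - 9)^3/3888 - (w - 9)^2/216 + (w - 9)/6 + 3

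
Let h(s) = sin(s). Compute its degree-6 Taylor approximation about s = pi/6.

-(s - pi/6)^6/1440 + sqrt(3)*(s - pi/6)^5/240 + (s - pi/6)^4/48 - sqrt(3)*(s - pi/6)^3/12 - (s - pi/6)^2/4 + sqrt(3)*(s - pi/6)/2 + 1/2

h(pi/6) = 1/2
h′(pi/6) = sqrt(3)/2
h′′(pi/6) = -1/2
h′′′(pi/6) = -sqrt(3)/2
h^(4)(pi/6) = 1/2
h^(5)(pi/6) = sqrt(3)/2
h^(6)(pi/6) = -1/2
Then c_k = h^(k)(pi/6)/k! gives each Taylor coefficient.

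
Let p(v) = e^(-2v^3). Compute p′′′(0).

The coefficient of v^3 in the expansion is -2, so p′′′(0) = 3! * (-2) = -12.

-12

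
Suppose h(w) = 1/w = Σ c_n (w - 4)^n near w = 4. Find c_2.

1/64

[(w - 4)^0] = 1/4;  [(w - 4)^1] = -1/16;  [(w - 4)^2] = 1/64.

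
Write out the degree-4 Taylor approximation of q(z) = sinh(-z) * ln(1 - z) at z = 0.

Expand each factor separately, then convolve coefficients.
q(0) = 0
q′(0) = 0
q′′(0) = 2
q′′′(0) = 3
q^(4)(0) = 12

z^4/2 + z^3/2 + z^2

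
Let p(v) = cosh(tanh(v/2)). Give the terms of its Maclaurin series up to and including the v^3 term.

v^2/8 + 1

Plug the Maclaurin series of the inner function into that of the outer and collect terms.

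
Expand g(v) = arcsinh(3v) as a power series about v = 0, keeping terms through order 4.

-9*v^3/2 + 3*v

g(0) = 0
g′(0) = 3
g′′(0) = 0
g′′′(0) = -27
g^(4)(0) = 0
The Taylor polynomial is Σ g^(k)(0)/k! · v^k.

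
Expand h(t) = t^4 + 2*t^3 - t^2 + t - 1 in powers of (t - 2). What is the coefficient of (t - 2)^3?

10

c_3 = h′′′(2)/3! = 10.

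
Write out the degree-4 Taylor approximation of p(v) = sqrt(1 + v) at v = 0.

-5*v^4/128 + v^3/16 - v^2/8 + v/2 + 1

[v^0] = 1;  [v^1] = 1/2;  [v^2] = -1/8;  [v^3] = 1/16;  [v^4] = -5/128.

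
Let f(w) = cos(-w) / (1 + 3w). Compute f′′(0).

Expand each factor separately, then convolve coefficients.
The coefficient of w^2 in the expansion is 17/2, so f′′(0) = 2! * (17/2) = 17.

17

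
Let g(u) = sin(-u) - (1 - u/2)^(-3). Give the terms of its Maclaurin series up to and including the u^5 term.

Combine the two series term by term.
g(0) = -1
g′(0) = -5/2
g′′(0) = -3
g′′′(0) = -13/2
g^(4)(0) = -45/2
g^(5)(0) = -319/4
Dividing each by k! gives the coefficients c_0, ..., c_5.

-319*u^5/480 - 15*u^4/16 - 13*u^3/12 - 3*u^2/2 - 5*u/2 - 1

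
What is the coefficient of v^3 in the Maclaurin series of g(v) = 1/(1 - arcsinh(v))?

Substitute the inner expansion into the outer series and collect powers.
[v^0] = 1;  [v^1] = 1;  [v^2] = 1;  [v^3] = 5/6.

5/6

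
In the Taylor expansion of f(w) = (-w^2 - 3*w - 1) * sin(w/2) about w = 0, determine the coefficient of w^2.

Shift and add copies of the series according to the polynomial's terms.
[w^0] = 0;  [w^1] = -1/2;  [w^2] = -3/2.
So c_2 = f′′(0)/2! = -3/2.

-3/2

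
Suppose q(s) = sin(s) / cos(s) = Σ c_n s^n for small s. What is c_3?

1/3

Invert the denominator's series and multiply.
So c_3 = q′′′(0)/3! = 1/3.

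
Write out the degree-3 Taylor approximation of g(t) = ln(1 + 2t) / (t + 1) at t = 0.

Multiply the numerator's expansion by the denominator's geometric series.
g(0) = 0
g′(0) = 2
g′′(0) = -8
g′′′(0) = 40
Dividing each by k! gives the coefficients c_0, ..., c_3.

20*t^3/3 - 4*t^2 + 2*t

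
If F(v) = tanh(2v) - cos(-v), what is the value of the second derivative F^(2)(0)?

Combine the two series term by term.
The coefficient of v^2 in the expansion is 1/2, so F′′(0) = 2! * (1/2) = 1.

1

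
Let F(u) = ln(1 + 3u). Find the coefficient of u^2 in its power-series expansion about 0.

Compute the successive derivatives at the expansion point and divide by k!.

-9/2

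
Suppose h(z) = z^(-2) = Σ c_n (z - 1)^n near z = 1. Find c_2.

[(z - 1)^0] = 1;  [(z - 1)^1] = -2;  [(z - 1)^2] = 3.

3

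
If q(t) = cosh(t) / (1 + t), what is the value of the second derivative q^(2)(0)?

3

Expand each factor separately, then convolve coefficients.
From the series, [t^2] q = 3/2; multiply by 2! = 2 to get 3.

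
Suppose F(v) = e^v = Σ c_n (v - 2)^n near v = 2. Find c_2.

F(2) = e^(2)
F′(2) = e^(2)
F′′(2) = e^(2)

e^(2)/2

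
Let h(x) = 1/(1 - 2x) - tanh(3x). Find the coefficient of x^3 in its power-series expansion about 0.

17

Combine the two series term by term.
[x^0] = 1;  [x^1] = -1;  [x^2] = 4;  [x^3] = 17.
So c_3 = h′′′(0)/3! = 17.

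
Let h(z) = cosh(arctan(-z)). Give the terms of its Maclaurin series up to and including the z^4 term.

Substitute the inner expansion into the outer series and collect powers.

-7*z^4/24 + z^2/2 + 1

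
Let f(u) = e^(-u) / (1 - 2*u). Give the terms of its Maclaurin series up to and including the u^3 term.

29*u^3/6 + 5*u^2/2 + u + 1

Multiply the numerator's expansion by the denominator's geometric series.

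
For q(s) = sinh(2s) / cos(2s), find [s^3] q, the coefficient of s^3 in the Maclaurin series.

Write the quotient as an unknown series and match coefficients against numerator = denominator · series.
[s^0] = 0;  [s^1] = 2;  [s^2] = 0;  [s^3] = 16/3.
So c_3 = q′′′(0)/3! = 16/3.

16/3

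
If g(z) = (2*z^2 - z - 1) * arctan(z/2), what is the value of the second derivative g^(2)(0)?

Shift and add copies of the series according to the polynomial's terms.
The coefficient of z^2 in the expansion is -1/2, so g′′(0) = 2! * (-1/2) = -1.

-1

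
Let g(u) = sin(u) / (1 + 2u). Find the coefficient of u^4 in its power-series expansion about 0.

Take the Cauchy product of the two expansions.
g(0) = 0
g′(0) = 1
g′′(0) = -4
g′′′(0) = 23
g^(4)(0) = -184
The Taylor polynomial is Σ g^(k)(0)/k! · u^k.

-23/3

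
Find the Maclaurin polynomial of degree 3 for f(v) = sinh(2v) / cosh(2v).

-8*v^3/3 + 2*v

Invert the denominator's series and multiply.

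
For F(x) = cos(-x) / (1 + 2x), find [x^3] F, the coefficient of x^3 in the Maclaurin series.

-7

Write out both Maclaurin series and multiply, keeping only the needed powers.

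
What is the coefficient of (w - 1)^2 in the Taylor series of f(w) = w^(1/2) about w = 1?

-1/8

f(1) = 1
f′(1) = 1/2
f′′(1) = -1/4
So c_2 = f′′(1)/2! = -1/8.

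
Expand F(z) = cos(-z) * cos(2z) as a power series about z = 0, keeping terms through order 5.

41*z^4/24 - 5*z^2/2 + 1

Take the Cauchy product of the two expansions.
F(0) = 1
F′(0) = 0
F′′(0) = -5
F′′′(0) = 0
F^(4)(0) = 41
F^(5)(0) = 0
Then c_k = F^(k)(0)/k! gives each Taylor coefficient.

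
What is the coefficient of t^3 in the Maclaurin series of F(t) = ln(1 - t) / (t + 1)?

Use 1/(1 - r) = Σ r^k on the denominator, then take the Cauchy product.
[t^0] = 0;  [t^1] = -1;  [t^2] = 1/2;  [t^3] = -5/6.

-5/6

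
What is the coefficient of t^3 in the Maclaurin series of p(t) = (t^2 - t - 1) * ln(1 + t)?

Shift and add copies of the series according to the polynomial's terms.

7/6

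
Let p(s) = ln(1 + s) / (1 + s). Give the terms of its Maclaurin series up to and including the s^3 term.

11*s^3/6 - 3*s^2/2 + s

Expand each factor separately, then convolve coefficients.
p(0) = 0
p′(0) = 1
p′′(0) = -3
p′′′(0) = 11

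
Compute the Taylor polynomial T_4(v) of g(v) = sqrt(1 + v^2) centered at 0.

-v^4/8 + v^2/2 + 1

g(0) = 1
g′(0) = 0
g′′(0) = 1
g′′′(0) = 0
g^(4)(0) = -3
Then c_k = g^(k)(0)/k! gives each Taylor coefficient.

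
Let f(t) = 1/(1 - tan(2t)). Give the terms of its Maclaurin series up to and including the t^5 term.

Plug the Maclaurin series of the inner function into that of the outer and collect terms.
f(0) = 1
f′(0) = 2
f′′(0) = 8
f′′′(0) = 64
f^(4)(0) = 640
f^(5)(0) = 8192
Then c_k = f^(k)(0)/k! gives each Taylor coefficient.

1024*t^5/15 + 80*t^4/3 + 32*t^3/3 + 4*t^2 + 2*t + 1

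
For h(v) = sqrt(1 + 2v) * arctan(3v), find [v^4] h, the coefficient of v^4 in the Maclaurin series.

Write out both Maclaurin series and multiply, keeping only the needed powers.

-15/2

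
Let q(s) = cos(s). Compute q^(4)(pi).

Differentiate repeatedly and evaluate at the center.
The coefficient of (s - pi)^4 in the expansion is -1/24, so q^(4)(pi) = 4! * (-1/24) = -1.

-1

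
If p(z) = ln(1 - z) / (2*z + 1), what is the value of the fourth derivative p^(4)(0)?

Multiply the numerator's expansion by the denominator's geometric series.
The coefficient of z^4 in the expansion is 77/12, so p^(4)(0) = 4! * (77/12) = 154.

154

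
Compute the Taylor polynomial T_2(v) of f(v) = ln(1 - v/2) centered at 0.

Compute the successive derivatives at the expansion point and divide by k!.
f(0) = 0
f′(0) = -1/2
f′′(0) = -1/4

-v^2/8 - v/2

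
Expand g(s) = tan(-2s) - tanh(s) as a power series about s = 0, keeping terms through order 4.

Expand each term separately and add.
g(0) = 0
g′(0) = -3
g′′(0) = 0
g′′′(0) = -14
g^(4)(0) = 0
Then c_k = g^(k)(0)/k! gives each Taylor coefficient.

-7*s^3/3 - 3*s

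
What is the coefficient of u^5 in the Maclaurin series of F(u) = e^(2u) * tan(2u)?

164/15

Expand each factor separately, then convolve coefficients.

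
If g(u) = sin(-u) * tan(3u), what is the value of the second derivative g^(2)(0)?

-6

Write out both Maclaurin series and multiply, keeping only the needed powers.
The coefficient of u^2 in the expansion is -3, so g′′(0) = 2! * (-3) = -6.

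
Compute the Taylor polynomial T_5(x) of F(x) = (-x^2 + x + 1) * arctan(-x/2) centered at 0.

-23*x^5/480 + x^4/24 + 13*x^3/24 - x^2/2 - x/2

Shift and add copies of the series according to the polynomial's terms.
[x^0] = 0;  [x^1] = -1/2;  [x^2] = -1/2;  [x^3] = 13/24;  [x^4] = 1/24;  [x^5] = -23/480.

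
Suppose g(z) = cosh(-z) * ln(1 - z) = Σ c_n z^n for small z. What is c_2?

-1/2

Write out both Maclaurin series and multiply, keeping only the needed powers.
[z^0] = 0;  [z^1] = -1;  [z^2] = -1/2.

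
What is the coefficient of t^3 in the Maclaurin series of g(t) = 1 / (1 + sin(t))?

Write 1/(1+u) = 1 - u + u^2 - u^3 + ... and substitute the series for u.

-5/6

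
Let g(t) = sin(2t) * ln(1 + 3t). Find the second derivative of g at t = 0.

Expand each factor separately, then convolve coefficients.
From the series, [t^2] g = 6; multiply by 2! = 2 to get 12.

12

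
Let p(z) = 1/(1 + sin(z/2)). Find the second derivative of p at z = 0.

1/2

Compose series: expand the inner function first, then feed it into the outer expansion.
The coefficient of z^2 in the expansion is 1/4, so p′′(0) = 2! * (1/4) = 1/2.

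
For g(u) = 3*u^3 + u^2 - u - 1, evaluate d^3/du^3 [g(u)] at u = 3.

The coefficient of (u - 3)^3 in the expansion is 3, so g′′′(3) = 3! * (3) = 18.

18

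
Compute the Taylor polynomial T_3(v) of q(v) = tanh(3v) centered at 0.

-9*v^3 + 3*v

Apply the Taylor formula c_k = f^(k)(a)/k!.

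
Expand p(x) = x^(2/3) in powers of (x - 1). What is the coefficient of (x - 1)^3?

Apply the Taylor formula c_k = f^(k)(a)/k!.
p(1) = 1
p′(1) = 2/3
p′′(1) = -2/9
p′′′(1) = 8/27
Dividing each by k! gives the coefficients c_0, ..., c_3.

4/81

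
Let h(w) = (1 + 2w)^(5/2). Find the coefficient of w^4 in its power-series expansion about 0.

Apply the Taylor formula c_k = f^(k)(a)/k!.
h(0) = 1
h′(0) = 5
h′′(0) = 15
h′′′(0) = 15
h^(4)(0) = -15
Then c_k = h^(k)(0)/k! gives each Taylor coefficient.

-5/8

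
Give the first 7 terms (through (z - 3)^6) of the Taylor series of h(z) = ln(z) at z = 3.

-(z - 3)^6/4374 + (z - 3)^5/1215 - (z - 3)^4/324 + (z - 3)^3/81 - (z - 3)^2/18 + (z - 3)/3 + ln(3)

Apply the Taylor formula c_k = f^(k)(a)/k!.
h(3) = ln(3)
h′(3) = 1/3
h′′(3) = -1/9
h′′′(3) = 2/27
h^(4)(3) = -2/27
h^(5)(3) = 8/81
h^(6)(3) = -40/243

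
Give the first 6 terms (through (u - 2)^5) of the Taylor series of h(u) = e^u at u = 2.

(u - 2)^5*e^(2)/120 + (u - 2)^4*e^(2)/24 + (u - 2)^3*e^(2)/6 + (u - 2)^2*e^(2)/2 + (u - 2)*e^(2) + e^(2)

Differentiate repeatedly and evaluate at the center.
[(u - 2)^0] = e^(2);  [(u - 2)^1] = e^(2);  [(u - 2)^2] = e^(2)/2;  [(u - 2)^3] = e^(2)/6;  [(u - 2)^4] = e^(2)/24;  [(u - 2)^5] = e^(2)/120.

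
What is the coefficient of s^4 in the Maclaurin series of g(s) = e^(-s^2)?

[s^0] = 1;  [s^1] = 0;  [s^2] = -1;  [s^3] = 0;  [s^4] = 1/2.

1/2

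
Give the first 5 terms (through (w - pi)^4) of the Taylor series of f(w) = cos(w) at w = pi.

f(pi) = -1
f′(pi) = 0
f′′(pi) = 1
f′′′(pi) = 0
f^(4)(pi) = -1

-(w - pi)^4/24 + (w - pi)^2/2 - 1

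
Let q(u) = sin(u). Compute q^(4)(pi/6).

The coefficient of (u - pi/6)^4 in the expansion is 1/48, so q^(4)(pi/6) = 4! * (1/48) = 1/2.

1/2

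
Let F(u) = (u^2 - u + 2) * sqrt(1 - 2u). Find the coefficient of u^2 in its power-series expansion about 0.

Shift and add copies of the series according to the polynomial's terms.

1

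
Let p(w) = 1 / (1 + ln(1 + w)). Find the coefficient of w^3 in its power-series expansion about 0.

Use the geometric series for the reciprocal, then substitute.
p(0) = 1
p′(0) = -1
p′′(0) = 3
p′′′(0) = -14

-7/3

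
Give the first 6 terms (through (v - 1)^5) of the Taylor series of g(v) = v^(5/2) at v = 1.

[(v - 1)^0] = 1;  [(v - 1)^1] = 5/2;  [(v - 1)^2] = 15/8;  [(v - 1)^3] = 5/16;  [(v - 1)^4] = -5/128;  [(v - 1)^5] = 3/256.

3*(v - 1)^5/256 - 5*(v - 1)^4/128 + 5*(v - 1)^3/16 + 15*(v - 1)^2/8 + 5*(v - 1)/2 + 1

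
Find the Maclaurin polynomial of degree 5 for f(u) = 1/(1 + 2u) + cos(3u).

Expand each term separately and add.

-32*u^5 + 155*u^4/8 - 8*u^3 - u^2/2 - 2*u + 2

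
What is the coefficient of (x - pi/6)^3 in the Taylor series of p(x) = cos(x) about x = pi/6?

1/12

[(x - pi/6)^0] = sqrt(3)/2;  [(x - pi/6)^1] = -1/2;  [(x - pi/6)^2] = -sqrt(3)/4;  [(x - pi/6)^3] = 1/12.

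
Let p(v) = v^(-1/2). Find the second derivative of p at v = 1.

3/4

The coefficient of (v - 1)^2 in the expansion is 3/8, so p′′(1) = 2! * (3/8) = 3/4.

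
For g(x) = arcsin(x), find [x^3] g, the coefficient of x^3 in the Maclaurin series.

1/6

Apply the Taylor formula c_k = f^(k)(a)/k!.
g(0) = 0
g′(0) = 1
g′′(0) = 0
g′′′(0) = 1
So c_3 = g′′′(0)/3! = 1/6.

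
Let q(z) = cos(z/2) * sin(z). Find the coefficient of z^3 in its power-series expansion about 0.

-7/24

Multiply the two series term by term and collect like powers.
[z^0] = 0;  [z^1] = 1;  [z^2] = 0;  [z^3] = -7/24.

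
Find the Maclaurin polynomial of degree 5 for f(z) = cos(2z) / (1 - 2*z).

52*z^5/3 + 26*z^4/3 + 4*z^3 + 2*z^2 + 2*z + 1

Multiply the numerator's expansion by the denominator's geometric series.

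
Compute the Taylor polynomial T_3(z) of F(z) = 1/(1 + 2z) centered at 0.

-8*z^3 + 4*z^2 - 2*z + 1

Compute the successive derivatives at the expansion point and divide by k!.
F(0) = 1
F′(0) = -2
F′′(0) = 8
F′′′(0) = -48
Dividing each by k! gives the coefficients c_0, ..., c_3.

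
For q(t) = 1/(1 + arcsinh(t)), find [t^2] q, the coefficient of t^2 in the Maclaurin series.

Compose series: expand the inner function first, then feed it into the outer expansion.
q(0) = 1
q′(0) = -1
q′′(0) = 2
The Taylor polynomial is Σ q^(k)(0)/k! · t^k.

1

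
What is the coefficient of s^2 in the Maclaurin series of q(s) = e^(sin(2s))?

2

Compose series: expand the inner function first, then feed it into the outer expansion.
q(0) = 1
q′(0) = 2
q′′(0) = 4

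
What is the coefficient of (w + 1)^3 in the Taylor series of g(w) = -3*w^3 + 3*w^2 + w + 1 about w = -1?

-3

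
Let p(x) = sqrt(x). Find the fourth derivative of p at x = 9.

-5/11664

The coefficient of (x - 9)^4 in the expansion is -5/279936, so p^(4)(9) = 4! * (-5/279936) = -5/11664.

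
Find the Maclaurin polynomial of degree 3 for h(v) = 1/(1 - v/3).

h(0) = 1
h′(0) = 1/3
h′′(0) = 2/9
h′′′(0) = 2/9
The Taylor polynomial is Σ h^(k)(0)/k! · v^k.

v^3/27 + v^2/9 + v/3 + 1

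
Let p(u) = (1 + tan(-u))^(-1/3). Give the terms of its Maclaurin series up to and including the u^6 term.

Substitute the inner expansion into the outer series and collect powers.
[u^0] = 1;  [u^1] = 1/3;  [u^2] = 2/9;  [u^3] = 23/81;  [u^4] = 71/243;  [u^5] = 1247/3645;  [u^6] = 12694/32805.

12694*u^6/32805 + 1247*u^5/3645 + 71*u^4/243 + 23*u^3/81 + 2*u^2/9 + u/3 + 1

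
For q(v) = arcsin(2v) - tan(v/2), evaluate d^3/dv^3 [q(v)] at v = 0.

31/4

Combine the two series term by term.
The coefficient of v^3 in the expansion is 31/24, so q′′′(0) = 3! * (31/24) = 31/4.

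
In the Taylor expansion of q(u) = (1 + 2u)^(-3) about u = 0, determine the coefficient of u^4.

Use the known series and substitute for the argument.

240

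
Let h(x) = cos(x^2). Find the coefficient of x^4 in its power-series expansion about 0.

-1/2

[x^0] = 1;  [x^1] = 0;  [x^2] = 0;  [x^3] = 0;  [x^4] = -1/2.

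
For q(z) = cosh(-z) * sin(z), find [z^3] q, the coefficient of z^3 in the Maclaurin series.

Expand each factor separately, then convolve coefficients.
q(0) = 0
q′(0) = 1
q′′(0) = 0
q′′′(0) = 2
Then c_k = q^(k)(0)/k! gives each Taylor coefficient.

1/3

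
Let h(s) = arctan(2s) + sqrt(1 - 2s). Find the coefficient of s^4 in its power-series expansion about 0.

Add the two expansions coefficient-wise.
h(0) = 1
h′(0) = 1
h′′(0) = -1
h′′′(0) = -19
h^(4)(0) = -15

-5/8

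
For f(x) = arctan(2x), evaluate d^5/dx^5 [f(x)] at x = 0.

768

From the series, [x^5] f = 32/5; multiply by 5! = 120 to get 768.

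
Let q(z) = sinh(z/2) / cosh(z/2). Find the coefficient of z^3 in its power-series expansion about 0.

-1/24

Invert the denominator's series and multiply.
q(0) = 0
q′(0) = 1/2
q′′(0) = 0
q′′′(0) = -1/4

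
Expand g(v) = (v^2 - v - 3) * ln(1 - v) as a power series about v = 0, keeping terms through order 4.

7*v^4/12 + v^3/2 + 5*v^2/2 + 3*v

Shift and add copies of the series according to the polynomial's terms.
g(0) = 0
g′(0) = 3
g′′(0) = 5
g′′′(0) = 3
g^(4)(0) = 14
Dividing each by k! gives the coefficients c_0, ..., c_4.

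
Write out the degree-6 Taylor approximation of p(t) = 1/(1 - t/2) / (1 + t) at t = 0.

43*t^6/64 - 21*t^5/32 + 11*t^4/16 - 5*t^3/8 + 3*t^2/4 - t/2 + 1

Expand each factor separately, then convolve coefficients.
p(0) = 1
p′(0) = -1/2
p′′(0) = 3/2
p′′′(0) = -15/4
p^(4)(0) = 33/2
p^(5)(0) = -315/4
p^(6)(0) = 1935/4
Then c_k = p^(k)(0)/k! gives each Taylor coefficient.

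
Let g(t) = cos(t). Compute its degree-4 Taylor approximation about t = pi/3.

(t - pi/3)^4/48 + sqrt(3)*(t - pi/3)^3/12 - (t - pi/3)^2/4 - sqrt(3)*(t - pi/3)/2 + 1/2

g(pi/3) = 1/2
g′(pi/3) = -sqrt(3)/2
g′′(pi/3) = -1/2
g′′′(pi/3) = sqrt(3)/2
g^(4)(pi/3) = 1/2
Dividing each by k! gives the coefficients c_0, ..., c_4.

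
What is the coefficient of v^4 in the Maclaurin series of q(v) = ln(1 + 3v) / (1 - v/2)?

-33/2

Expand each factor separately, then convolve coefficients.
[v^0] = 0;  [v^1] = 3;  [v^2] = -3;  [v^3] = 15/2;  [v^4] = -33/2.
So c_4 = q^(4)(0)/4! = -33/2.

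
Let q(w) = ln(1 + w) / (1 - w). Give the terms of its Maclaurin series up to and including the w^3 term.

5*w^3/6 + w^2/2 + w

Take the Cauchy product of the two expansions.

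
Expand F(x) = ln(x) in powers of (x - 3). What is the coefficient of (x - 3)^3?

1/81

Compute the successive derivatives at the expansion point and divide by k!.
F(3) = ln(3)
F′(3) = 1/3
F′′(3) = -1/9
F′′′(3) = 2/27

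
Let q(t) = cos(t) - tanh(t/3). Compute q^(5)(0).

Combine the two series term by term.
The coefficient of t^5 in the expansion is -2/3645, so q^(5)(0) = 5! * (-2/3645) = -16/243.

-16/243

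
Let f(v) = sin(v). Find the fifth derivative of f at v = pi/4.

sqrt(2)/2

The coefficient of (v - pi/4)^5 in the expansion is sqrt(2)/240, so f^(5)(pi/4) = 5! * (sqrt(2)/240) = sqrt(2)/2.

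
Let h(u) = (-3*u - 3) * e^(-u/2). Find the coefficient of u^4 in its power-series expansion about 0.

Shift and add copies of the series according to the polynomial's terms.
[u^0] = -3;  [u^1] = -3/2;  [u^2] = 9/8;  [u^3] = -5/16;  [u^4] = 7/128.
So c_4 = h^(4)(0)/4! = 7/128.

7/128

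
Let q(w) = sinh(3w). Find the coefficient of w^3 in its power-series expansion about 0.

c_3 = q′′′(0)/3! = 9/2.

9/2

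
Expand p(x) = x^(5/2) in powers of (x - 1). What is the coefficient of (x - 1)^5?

3/256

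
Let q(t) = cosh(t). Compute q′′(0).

1

Apply the Taylor formula c_k = f^(k)(a)/k!.
From the series, [t^2] q = 1/2; multiply by 2! = 2 to get 1.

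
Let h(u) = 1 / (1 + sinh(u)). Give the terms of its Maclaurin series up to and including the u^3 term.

-7*u^3/6 + u^2 - u + 1

Use the geometric series for the reciprocal, then substitute.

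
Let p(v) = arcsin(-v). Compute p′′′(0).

-1

The coefficient of v^3 in the expansion is -1/6, so p′′′(0) = 3! * (-1/6) = -1.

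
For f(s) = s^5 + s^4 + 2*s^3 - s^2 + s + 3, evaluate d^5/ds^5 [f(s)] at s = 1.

Differentiate repeatedly and evaluate at the center.
The coefficient of (s - 1)^5 in the expansion is 1, so f^(5)(1) = 5! * (1) = 120.

120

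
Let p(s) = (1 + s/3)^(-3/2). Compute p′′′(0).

-35/72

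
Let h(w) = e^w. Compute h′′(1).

e

The coefficient of (w - 1)^2 in the expansion is e/2, so h′′(1) = 2! * (e/2) = e.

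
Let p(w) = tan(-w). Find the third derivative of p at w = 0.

Use the known series and substitute for the argument.
The coefficient of w^3 in the expansion is -1/3, so p′′′(0) = 3! * (-1/3) = -2.

-2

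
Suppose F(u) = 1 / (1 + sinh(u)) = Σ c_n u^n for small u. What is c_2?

Write 1/(1+u) = 1 - u + u^2 - u^3 + ... and substitute the series for u.
F(0) = 1
F′(0) = -1
F′′(0) = 2

1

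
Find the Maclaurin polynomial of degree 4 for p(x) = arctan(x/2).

-x^3/24 + x/2

Compute the successive derivatives at the expansion point and divide by k!.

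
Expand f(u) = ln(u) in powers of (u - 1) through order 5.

(u - 1)^5/5 - (u - 1)^4/4 + (u - 1)^3/3 - (u - 1)^2/2 + (u - 1)

Compute the successive derivatives at the expansion point and divide by k!.
[(u - 1)^0] = 0;  [(u - 1)^1] = 1;  [(u - 1)^2] = -1/2;  [(u - 1)^3] = 1/3;  [(u - 1)^4] = -1/4;  [(u - 1)^5] = 1/5.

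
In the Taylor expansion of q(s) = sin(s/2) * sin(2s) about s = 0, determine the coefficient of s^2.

1

Write out both Maclaurin series and multiply, keeping only the needed powers.
[s^0] = 0;  [s^1] = 0;  [s^2] = 1.
So c_2 = q′′(0)/2! = 1.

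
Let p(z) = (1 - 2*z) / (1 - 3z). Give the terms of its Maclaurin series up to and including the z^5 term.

Distribute the polynomial across the series and collect like powers.
p(0) = 1
p′(0) = 1
p′′(0) = 6
p′′′(0) = 54
p^(4)(0) = 648
p^(5)(0) = 9720

81*z^5 + 27*z^4 + 9*z^3 + 3*z^2 + z + 1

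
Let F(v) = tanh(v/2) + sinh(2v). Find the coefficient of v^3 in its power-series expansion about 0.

Add the two expansions coefficient-wise.
F(0) = 0
F′(0) = 5/2
F′′(0) = 0
F′′′(0) = 31/4
So c_3 = F′′′(0)/3! = 31/24.

31/24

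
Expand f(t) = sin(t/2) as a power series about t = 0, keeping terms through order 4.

Use the known series and substitute for the argument.
f(0) = 0
f′(0) = 1/2
f′′(0) = 0
f′′′(0) = -1/8
f^(4)(0) = 0
Dividing each by k! gives the coefficients c_0, ..., c_4.

-t^3/48 + t/2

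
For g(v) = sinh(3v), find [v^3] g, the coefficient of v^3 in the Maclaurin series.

9/2

[v^0] = 0;  [v^1] = 3;  [v^2] = 0;  [v^3] = 9/2.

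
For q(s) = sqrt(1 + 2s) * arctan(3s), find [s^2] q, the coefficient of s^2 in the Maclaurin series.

Write out both Maclaurin series and multiply, keeping only the needed powers.

3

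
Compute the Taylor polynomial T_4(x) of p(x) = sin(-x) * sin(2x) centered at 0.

5*x^4/3 - 2*x^2

Expand each factor separately, then convolve coefficients.
[x^0] = 0;  [x^1] = 0;  [x^2] = -2;  [x^3] = 0;  [x^4] = 5/3.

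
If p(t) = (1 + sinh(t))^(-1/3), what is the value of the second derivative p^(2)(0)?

4/9

Substitute the inner expansion into the outer series and collect powers.
The coefficient of t^2 in the expansion is 2/9, so p′′(0) = 2! * (2/9) = 4/9.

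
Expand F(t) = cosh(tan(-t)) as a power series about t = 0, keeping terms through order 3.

t^2/2 + 1

Compose series: expand the inner function first, then feed it into the outer expansion.
F(0) = 1
F′(0) = 0
F′′(0) = 1
F′′′(0) = 0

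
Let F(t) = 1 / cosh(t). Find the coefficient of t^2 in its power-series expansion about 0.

Divide the numerator series by the denominator series (power-series long division).
[t^0] = 1;  [t^1] = 0;  [t^2] = -1/2.
So c_2 = F′′(0)/2! = -1/2.

-1/2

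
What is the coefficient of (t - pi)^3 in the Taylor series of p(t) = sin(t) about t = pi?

1/6

Differentiate repeatedly and evaluate at the center.
p(pi) = 0
p′(pi) = -1
p′′(pi) = 0
p′′′(pi) = 1
So c_3 = p′′′(pi)/3! = 1/6.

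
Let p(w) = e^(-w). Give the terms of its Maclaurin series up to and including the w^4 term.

Use the known series and substitute for the argument.
p(0) = 1
p′(0) = -1
p′′(0) = 1
p′′′(0) = -1
p^(4)(0) = 1
Then c_k = p^(k)(0)/k! gives each Taylor coefficient.

w^4/24 - w^3/6 + w^2/2 - w + 1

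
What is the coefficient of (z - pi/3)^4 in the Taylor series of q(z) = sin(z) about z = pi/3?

sqrt(3)/48

[(z - pi/3)^0] = sqrt(3)/2;  [(z - pi/3)^1] = 1/2;  [(z - pi/3)^2] = -sqrt(3)/4;  [(z - pi/3)^3] = -1/12;  [(z - pi/3)^4] = sqrt(3)/48.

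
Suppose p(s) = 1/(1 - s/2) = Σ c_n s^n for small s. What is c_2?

1/4

p(0) = 1
p′(0) = 1/2
p′′(0) = 1/2
So c_2 = p′′(0)/2! = 1/4.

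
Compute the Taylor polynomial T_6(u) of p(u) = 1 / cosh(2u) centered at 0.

-244*u^6/45 + 10*u^4/3 - 2*u^2 + 1

Write the quotient as an unknown series and match coefficients against numerator = denominator · series.
[u^0] = 1;  [u^1] = 0;  [u^2] = -2;  [u^3] = 0;  [u^4] = 10/3;  [u^5] = 0;  [u^6] = -244/45.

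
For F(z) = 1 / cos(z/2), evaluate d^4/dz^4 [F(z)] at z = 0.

Invert the denominator's series and multiply.
The coefficient of z^4 in the expansion is 5/384, so F^(4)(0) = 4! * (5/384) = 5/16.

5/16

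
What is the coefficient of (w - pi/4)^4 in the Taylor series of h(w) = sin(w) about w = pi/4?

h(pi/4) = sqrt(2)/2
h′(pi/4) = sqrt(2)/2
h′′(pi/4) = -sqrt(2)/2
h′′′(pi/4) = -sqrt(2)/2
h^(4)(pi/4) = sqrt(2)/2
Then c_k = h^(k)(pi/4)/k! gives each Taylor coefficient.

sqrt(2)/48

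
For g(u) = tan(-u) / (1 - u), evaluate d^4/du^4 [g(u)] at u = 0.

-32

Take the Cauchy product of the two expansions.
The coefficient of u^4 in the expansion is -4/3, so g^(4)(0) = 4! * (-4/3) = -32.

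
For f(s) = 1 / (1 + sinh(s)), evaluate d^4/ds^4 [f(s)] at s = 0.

32

Use the geometric series for the reciprocal, then substitute.
The coefficient of s^4 in the expansion is 4/3, so f^(4)(0) = 4! * (4/3) = 32.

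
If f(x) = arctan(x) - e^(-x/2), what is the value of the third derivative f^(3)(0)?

Combine the two series term by term.
The coefficient of x^3 in the expansion is -5/16, so f′′′(0) = 3! * (-5/16) = -15/8.

-15/8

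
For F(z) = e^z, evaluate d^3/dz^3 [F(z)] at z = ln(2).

Apply the Taylor formula c_k = f^(k)(a)/k!.
The coefficient of (z - ln(2))^3 in the expansion is 1/3, so F′′′(ln(2)) = 3! * (1/3) = 2.

2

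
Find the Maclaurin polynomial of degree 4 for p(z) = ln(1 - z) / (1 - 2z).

-131*z^4/12 - 16*z^3/3 - 5*z^2/2 - z

Expand each factor separately, then convolve coefficients.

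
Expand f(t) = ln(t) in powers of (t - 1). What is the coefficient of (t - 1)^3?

[(t - 1)^0] = 0;  [(t - 1)^1] = 1;  [(t - 1)^2] = -1/2;  [(t - 1)^3] = 1/3.
So c_3 = f′′′(1)/3! = 1/3.

1/3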